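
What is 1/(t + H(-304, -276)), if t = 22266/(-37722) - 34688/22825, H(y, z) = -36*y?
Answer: 143500775/1570169694569 ≈ 9.1392e-5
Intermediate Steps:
t = -302787031/143500775 (t = 22266*(-1/37722) - 34688*1/22825 = -3711/6287 - 34688/22825 = -302787031/143500775 ≈ -2.1100)
1/(t + H(-304, -276)) = 1/(-302787031/143500775 - 36*(-304)) = 1/(-302787031/143500775 + 10944) = 1/(1570169694569/143500775) = 143500775/1570169694569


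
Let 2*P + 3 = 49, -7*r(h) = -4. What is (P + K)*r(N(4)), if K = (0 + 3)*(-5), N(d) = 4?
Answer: 32/7 ≈ 4.5714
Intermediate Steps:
r(h) = 4/7 (r(h) = -1/7*(-4) = 4/7)
P = 23 (P = -3/2 + (1/2)*49 = -3/2 + 49/2 = 23)
K = -15 (K = 3*(-5) = -15)
(P + K)*r(N(4)) = (23 - 15)*(4/7) = 8*(4/7) = 32/7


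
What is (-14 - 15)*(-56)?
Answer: 1624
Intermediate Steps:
(-14 - 15)*(-56) = -29*(-56) = 1624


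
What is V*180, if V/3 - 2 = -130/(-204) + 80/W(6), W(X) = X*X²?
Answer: 27610/17 ≈ 1624.1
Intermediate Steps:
W(X) = X³
V = 2761/306 (V = 6 + 3*(-130/(-204) + 80/(6³)) = 6 + 3*(-130*(-1/204) + 80/216) = 6 + 3*(65/102 + 80*(1/216)) = 6 + 3*(65/102 + 10/27) = 6 + 3*(925/918) = 6 + 925/306 = 2761/306 ≈ 9.0229)
V*180 = (2761/306)*180 = 27610/17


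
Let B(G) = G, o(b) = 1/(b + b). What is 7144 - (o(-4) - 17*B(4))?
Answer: 57697/8 ≈ 7212.1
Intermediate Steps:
o(b) = 1/(2*b)
7144 - (o(-4) - 17*B(4)) = 7144 - ((½)/(-4) - 17*4) = 7144 - ((½)*(-¼) - 68) = 7144 - (-⅛ - 68) = 7144 - 1*(-545/8) = 7144 + 545/8 = 57697/8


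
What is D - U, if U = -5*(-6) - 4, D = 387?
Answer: 361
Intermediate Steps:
U = 26 (U = 30 - 4 = 26)
D - U = 387 - 1*26 = 387 - 26 = 361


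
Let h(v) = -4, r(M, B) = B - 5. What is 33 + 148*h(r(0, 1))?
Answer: -559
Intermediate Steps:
r(M, B) = -5 + B
33 + 148*h(r(0, 1)) = 33 + 148*(-4) = 33 - 592 = -559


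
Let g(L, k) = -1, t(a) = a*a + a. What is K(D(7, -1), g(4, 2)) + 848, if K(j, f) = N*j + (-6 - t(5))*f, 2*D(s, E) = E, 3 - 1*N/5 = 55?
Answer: 1014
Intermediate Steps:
t(a) = a + a² (t(a) = a² + a = a + a²)
N = -260 (N = 15 - 5*55 = 15 - 275 = -260)
D(s, E) = E/2
K(j, f) = -260*j - 36*f (K(j, f) = -260*j + (-6 - 5*(1 + 5))*f = -260*j + (-6 - 5*6)*f = -260*j + (-6 - 1*30)*f = -260*j + (-6 - 30)*f = -260*j - 36*f)
K(D(7, -1), g(4, 2)) + 848 = (-130*(-1) - 36*(-1)) + 848 = (-260*(-½) + 36) + 848 = (130 + 36) + 848 = 166 + 848 = 1014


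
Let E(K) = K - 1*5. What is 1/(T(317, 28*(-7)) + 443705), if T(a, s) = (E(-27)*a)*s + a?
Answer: 1/2432246 ≈ 4.1114e-7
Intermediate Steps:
E(K) = -5 + K (E(K) = K - 5 = -5 + K)
T(a, s) = a - 32*a*s (T(a, s) = ((-5 - 27)*a)*s + a = (-32*a)*s + a = -32*a*s + a = a - 32*a*s)
1/(T(317, 28*(-7)) + 443705) = 1/(317*(1 - 896*(-7)) + 443705) = 1/(317*(1 - 32*(-196)) + 443705) = 1/(317*(1 + 6272) + 443705) = 1/(317*6273 + 443705) = 1/(1988541 + 443705) = 1/2432246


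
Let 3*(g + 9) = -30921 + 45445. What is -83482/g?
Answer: -35778/2071 ≈ -17.276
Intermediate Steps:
g = 14497/3 (g = -9 + (-30921 + 45445)/3 = -9 + (⅓)*14524 = -9 + 14524/3 = 14497/3 ≈ 4832.3)
-83482/g = -83482/14497/3 = -83482*3/14497 = -35778/2071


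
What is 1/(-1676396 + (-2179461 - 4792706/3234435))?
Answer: -3234435/12471523628501 ≈ -2.5935e-7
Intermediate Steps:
1/(-1676396 + (-2179461 - 4792706/3234435)) = 1/(-1676396 - 7049329732241/3234435) = 1/(-12471523628501/3234435) = -3234435/12471523628501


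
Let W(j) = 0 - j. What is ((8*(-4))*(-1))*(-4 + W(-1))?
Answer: -96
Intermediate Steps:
W(j) = -j
((8*(-4))*(-1))*(-4 + W(-1)) = ((8*(-4))*(-1))*(-4 - 1*(-1)) = (-32*(-1))*(-4 + 1) = 32*(-3) = -96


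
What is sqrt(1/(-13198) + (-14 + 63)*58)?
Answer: 3*sqrt(55004446730)/13198 ≈ 53.310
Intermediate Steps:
sqrt(1/(-13198) + (-14 + 63)*58) = sqrt(-1/13198 + 49*58) = sqrt(-1/13198 + 2842) = sqrt(37508715/13198) = 3*sqrt(55004446730)/13198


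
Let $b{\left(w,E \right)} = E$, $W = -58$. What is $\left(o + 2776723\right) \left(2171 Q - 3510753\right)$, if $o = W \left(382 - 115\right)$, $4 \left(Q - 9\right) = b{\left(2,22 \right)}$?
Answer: $- \frac{19214197442639}{2} \approx -9.6071 \cdot 10^{12}$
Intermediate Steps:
$Q = \frac{29}{2}$ ($Q = 9 + \frac{1}{4} \cdot 22 = 9 + \frac{11}{2} = \frac{29}{2} \approx 14.5$)
$o = -15486$ ($o = - 58 \left(382 - 115\right) = \left(-58\right) 267 = -15486$)
$\left(o + 2776723\right) \left(2171 Q - 3510753\right) = \left(-15486 + 2776723\right) \left(2171 \cdot \frac{29}{2} - 3510753\right) = 2761237 \left(\frac{62959}{2} - 3510753\right) = 2761237 \left(- \frac{6958547}{2}\right) = - \frac{19214197442639}{2}$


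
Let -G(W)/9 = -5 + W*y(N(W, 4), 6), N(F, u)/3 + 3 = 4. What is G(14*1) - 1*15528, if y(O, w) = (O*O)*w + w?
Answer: -23043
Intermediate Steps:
N(F, u) = 3 (N(F, u) = -9 + 3*4 = -9 + 12 = 3)
y(O, w) = w + w*O**2 (y(O, w) = O**2*w + w = w*O**2 + w = w + w*O**2)
G(W) = 45 - 540*W (G(W) = -9*(-5 + W*(6*(1 + 3**2))) = -9*(-5 + W*(6*(1 + 9))) = -9*(-5 + W*(6*10)) = -9*(-5 + W*60) = -9*(-5 + 60*W) = 45 - 540*W)
G(14*1) - 1*15528 = (45 - 7560) - 1*15528 = (45 - 540*14) - 15528 = (45 - 7560) - 15528 = -7515 - 15528 = -23043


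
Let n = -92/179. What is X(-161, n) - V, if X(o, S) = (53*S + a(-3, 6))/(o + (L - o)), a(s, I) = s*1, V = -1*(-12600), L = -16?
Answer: -36080987/2864 ≈ -12598.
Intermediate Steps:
n = -92/179 (n = -92*1/179 = -92/179 ≈ -0.51397)
V = 12600
a(s, I) = s
X(o, S) = 3/16 - 53*S/16 (X(o, S) = (53*S - 3)/(o + (-16 - o)) = (-3 + 53*S)/(-16) = (-3 + 53*S)*(-1/16) = 3/16 - 53*S/16)
X(-161, n) - V = (3/16 - 53/16*(-92/179)) - 1*12600 = (3/16 + 1219/716) - 12600 = 5413/2864 - 12600 = -36080987/2864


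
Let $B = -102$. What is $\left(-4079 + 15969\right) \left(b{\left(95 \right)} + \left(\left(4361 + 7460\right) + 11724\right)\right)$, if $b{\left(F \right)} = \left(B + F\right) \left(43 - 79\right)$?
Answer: $282946330$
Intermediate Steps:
$b{\left(F \right)} = 3672 - 36 F$ ($b{\left(F \right)} = \left(-102 + F\right) \left(43 - 79\right) = \left(-102 + F\right) \left(-36\right) = 3672 - 36 F$)
$\left(-4079 + 15969\right) \left(b{\left(95 \right)} + \left(\left(4361 + 7460\right) + 11724\right)\right) = \left(-4079 + 15969\right) \left(\left(3672 - 3420\right) + \left(\left(4361 + 7460\right) + 11724\right)\right) = 11890 \left(\left(3672 - 3420\right) + \left(11821 + 11724\right)\right) = 11890 \left(252 + 23545\right) = 11890 \cdot 23797 = 282946330$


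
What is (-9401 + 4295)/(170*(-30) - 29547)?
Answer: 1702/11549 ≈ 0.14737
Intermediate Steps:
(-9401 + 4295)/(170*(-30) - 29547) = -5106/(-5100 - 29547) = -5106/(-34647) = -5106*(-1/34647) = 1702/11549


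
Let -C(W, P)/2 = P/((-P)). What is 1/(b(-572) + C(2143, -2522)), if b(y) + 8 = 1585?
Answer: 1/1579 ≈ 0.00063331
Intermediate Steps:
b(y) = 1577 (b(y) = -8 + 1585 = 1577)
C(W, P) = 2 (C(W, P) = -2*P/((-P)) = -2*P*(-1/P) = -2*(-1) = 2)
1/(b(-572) + C(2143, -2522)) = 1/(1577 + 2) = 1/1579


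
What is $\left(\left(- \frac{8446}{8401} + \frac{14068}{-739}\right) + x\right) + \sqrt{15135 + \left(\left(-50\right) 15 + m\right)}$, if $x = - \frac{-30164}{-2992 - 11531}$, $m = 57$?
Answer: $- \frac{1994319654422}{90163707297} + \sqrt{14442} \approx 98.056$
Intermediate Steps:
$x = - \frac{30164}{14523}$ ($x = - \frac{-30164}{-2992 - 11531} = - \frac{-30164}{-14523} = - \frac{\left(-30164\right) \left(-1\right)}{14523} = \left(-1\right) \frac{30164}{14523} = - \frac{30164}{14523} \approx -2.077$)
$\left(\left(- \frac{8446}{8401} + \frac{14068}{-739}\right) + x\right) + \sqrt{15135 + \left(\left(-50\right) 15 + m\right)} = \left(\left(- \frac{8446}{8401} + \frac{14068}{-739}\right) - \frac{30164}{14523}\right) + \sqrt{15135 + \left(\left(-50\right) 15 + 57\right)} = \left(\left(\left(-8446\right) \frac{1}{8401} + 14068 \left(- \frac{1}{739}\right)\right) - \frac{30164}{14523}\right) + \sqrt{15135 + \left(-750 + 57\right)} = \left(\left(- \frac{8446}{8401} - \frac{14068}{739}\right) - \frac{30164}{14523}\right) + \sqrt{15135 - 693} = \left(- \frac{124426862}{6208339} - \frac{30164}{14523}\right) + \sqrt{14442} = - \frac{1994319654422}{90163707297} + \sqrt{14442}$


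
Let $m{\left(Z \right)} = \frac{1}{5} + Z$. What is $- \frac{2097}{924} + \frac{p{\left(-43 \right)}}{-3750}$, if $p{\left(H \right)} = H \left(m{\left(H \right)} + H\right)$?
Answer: $- \frac{3131321}{962500} \approx -3.2533$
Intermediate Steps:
$m{\left(Z \right)} = \frac{1}{5} + Z$
$p{\left(H \right)} = H \left(\frac{1}{5} + 2 H\right)$ ($p{\left(H \right)} = H \left(\left(\frac{1}{5} + H\right) + H\right) = H \left(\frac{1}{5} + 2 H\right)$)
$- \frac{2097}{924} + \frac{p{\left(-43 \right)}}{-3750} = - \frac{2097}{924} + \frac{\frac{1}{5} \left(-43\right) \left(1 + 10 \left(-43\right)\right)}{-3750} = \left(-2097\right) \frac{1}{924} + \frac{1}{5} \left(-43\right) \left(1 - 430\right) \left(- \frac{1}{3750}\right) = - \frac{699}{308} + \frac{1}{5} \left(-43\right) \left(-429\right) \left(- \frac{1}{3750}\right) = - \frac{699}{308} + \frac{18447}{5} \left(- \frac{1}{3750}\right) = - \frac{699}{308} - \frac{6149}{6250} = - \frac{3131321}{962500}$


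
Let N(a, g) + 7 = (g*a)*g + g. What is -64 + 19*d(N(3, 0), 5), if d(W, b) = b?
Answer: 31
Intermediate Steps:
N(a, g) = -7 + g + a*g**2 (N(a, g) = -7 + ((g*a)*g + g) = -7 + ((a*g)*g + g) = -7 + (a*g**2 + g) = -7 + (g + a*g**2) = -7 + g + a*g**2)
-64 + 19*d(N(3, 0), 5) = -64 + 19*5 = -64 + 95 = 31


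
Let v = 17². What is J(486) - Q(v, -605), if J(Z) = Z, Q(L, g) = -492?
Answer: 978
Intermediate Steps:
v = 289
J(486) - Q(v, -605) = 486 - 1*(-492) = 486 + 492 = 978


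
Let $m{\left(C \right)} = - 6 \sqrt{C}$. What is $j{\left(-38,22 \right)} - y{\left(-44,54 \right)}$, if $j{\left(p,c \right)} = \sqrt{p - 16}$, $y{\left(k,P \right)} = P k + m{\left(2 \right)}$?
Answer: $2376 + 6 \sqrt{2} + 3 i \sqrt{6} \approx 2384.5 + 7.3485 i$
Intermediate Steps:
$y{\left(k,P \right)} = - 6 \sqrt{2} + P k$ ($y{\left(k,P \right)} = P k - 6 \sqrt{2} = - 6 \sqrt{2} + P k$)
$j{\left(p,c \right)} = \sqrt{-16 + p}$
$j{\left(-38,22 \right)} - y{\left(-44,54 \right)} = \sqrt{-16 - 38} - \left(- 6 \sqrt{2} + 54 \left(-44\right)\right) = \sqrt{-54} - \left(- 6 \sqrt{2} - 2376\right) = 3 i \sqrt{6} - \left(-2376 - 6 \sqrt{2}\right) = 3 i \sqrt{6} + \left(2376 + 6 \sqrt{2}\right) = 2376 + 6 \sqrt{2} + 3 i \sqrt{6}$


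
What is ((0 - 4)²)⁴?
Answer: 65536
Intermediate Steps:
((0 - 4)²)⁴ = ((-4)²)⁴ = 16⁴ = 65536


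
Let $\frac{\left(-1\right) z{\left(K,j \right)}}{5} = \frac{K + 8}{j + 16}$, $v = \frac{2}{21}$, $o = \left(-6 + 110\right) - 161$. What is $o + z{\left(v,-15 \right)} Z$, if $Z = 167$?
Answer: $- \frac{143147}{21} \approx -6816.5$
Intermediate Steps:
$o = -57$ ($o = 104 - 161 = -57$)
$v = \frac{2}{21}$ ($v = 2 \cdot \frac{1}{21} = \frac{2}{21} \approx 0.095238$)
$z{\left(K,j \right)} = - \frac{5 \left(8 + K\right)}{16 + j}$ ($z{\left(K,j \right)} = - 5 \frac{K + 8}{j + 16} = - 5 \frac{8 + K}{16 + j} = - \frac{5 \left(8 + K\right)}{16 + j}$)
$o + z{\left(v,-15 \right)} Z = -57 + \frac{5 \left(-8 - \frac{2}{21}\right)}{16 - 15} \cdot 167 = -57 + \frac{5 \left(-8 - \frac{2}{21}\right)}{1} \cdot 167 = -57 + 5 \cdot 1 \left(- \frac{170}{21}\right) 167 = -57 - \frac{141950}{21} = - \frac{143147}{21}$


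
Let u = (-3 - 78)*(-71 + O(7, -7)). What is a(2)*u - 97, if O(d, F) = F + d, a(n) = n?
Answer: 11405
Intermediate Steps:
u = 5751 (u = (-3 - 78)*(-71 + (-7 + 7)) = -81*(-71 + 0) = -81*(-71) = 5751)
a(2)*u - 97 = 2*5751 - 97 = 11502 - 97 = 11405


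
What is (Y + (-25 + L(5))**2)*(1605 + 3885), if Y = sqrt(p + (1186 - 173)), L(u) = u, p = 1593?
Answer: 2196000 + 5490*sqrt(2606) ≈ 2.4763e+6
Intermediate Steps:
Y = sqrt(2606) (Y = sqrt(1593 + (1186 - 173)) = sqrt(1593 + 1013) = sqrt(2606) ≈ 51.049)
(Y + (-25 + L(5))**2)*(1605 + 3885) = (sqrt(2606) + (-25 + 5)**2)*(1605 + 3885) = (sqrt(2606) + (-20)**2)*5490 = (sqrt(2606) + 400)*5490 = (400 + sqrt(2606))*5490 = 2196000 + 5490*sqrt(2606)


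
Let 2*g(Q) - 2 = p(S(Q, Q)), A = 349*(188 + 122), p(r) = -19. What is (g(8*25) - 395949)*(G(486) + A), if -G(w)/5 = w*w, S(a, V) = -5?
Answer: 424779246425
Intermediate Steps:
A = 108190 (A = 349*310 = 108190)
g(Q) = -17/2 (g(Q) = 1 + (½)*(-19) = 1 - 19/2 = -17/2)
G(w) = -5*w² (G(w) = -5*w*w = -5*w²)
(g(8*25) - 395949)*(G(486) + A) = (-17/2 - 395949)*(-5*486² + 108190) = -791915*(-5*236196 + 108190)/2 = -791915*(-1180980 + 108190)/2 = -791915/2*(-1072790) = 424779246425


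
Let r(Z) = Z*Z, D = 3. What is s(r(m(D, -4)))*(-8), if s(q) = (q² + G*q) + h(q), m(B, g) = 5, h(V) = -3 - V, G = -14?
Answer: -1976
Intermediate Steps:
r(Z) = Z²
s(q) = -3 + q² - 15*q (s(q) = (q² - 14*q) + (-3 - q) = -3 + q² - 15*q)
s(r(m(D, -4)))*(-8) = (-3 + (5²)² - 15*5²)*(-8) = (-3 + 25² - 15*25)*(-8) = (-3 + 625 - 375)*(-8) = 247*(-8) = -1976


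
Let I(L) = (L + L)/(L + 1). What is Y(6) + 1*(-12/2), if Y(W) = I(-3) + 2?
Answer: -1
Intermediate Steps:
I(L) = 2*L/(1 + L) (I(L) = (2*L)/(1 + L) = 2*L/(1 + L))
Y(W) = 5 (Y(W) = 2*(-3)/(1 - 3) + 2 = 2*(-3)/(-2) + 2 = 2*(-3)*(-½) + 2 = 3 + 2 = 5)
Y(6) + 1*(-12/2) = 5 + 1*(-12/2) = 5 + 1*(-12*½) = 5 + 1*(-6) = 5 - 6 = -1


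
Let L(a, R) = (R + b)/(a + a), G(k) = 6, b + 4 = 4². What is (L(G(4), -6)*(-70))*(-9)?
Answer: 315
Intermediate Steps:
b = 12 (b = -4 + 4² = -4 + 16 = 12)
L(a, R) = (12 + R)/(2*a) (L(a, R) = (R + 12)/(a + a) = (12 + R)/((2*a)) = (12 + R)*(1/(2*a)) = (12 + R)/(2*a))
(L(G(4), -6)*(-70))*(-9) = (((½)*(12 - 6)/6)*(-70))*(-9) = (((½)*(⅙)*6)*(-70))*(-9) = ((½)*(-70))*(-9) = -35*(-9) = 315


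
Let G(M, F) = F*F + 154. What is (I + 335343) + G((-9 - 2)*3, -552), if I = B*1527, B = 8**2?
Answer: 737929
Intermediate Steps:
B = 64
G(M, F) = 154 + F**2 (G(M, F) = F**2 + 154 = 154 + F**2)
I = 97728 (I = 64*1527 = 97728)
(I + 335343) + G((-9 - 2)*3, -552) = (97728 + 335343) + (154 + (-552)**2) = 433071 + (154 + 304704) = 433071 + 304858 = 737929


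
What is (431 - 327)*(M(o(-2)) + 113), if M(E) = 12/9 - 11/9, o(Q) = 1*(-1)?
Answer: 105872/9 ≈ 11764.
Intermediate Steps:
o(Q) = -1
M(E) = ⅑ (M(E) = 12*(⅑) - 11*⅑ = 4/3 - 11/9 = ⅑)
(431 - 327)*(M(o(-2)) + 113) = (431 - 327)*(⅑ + 113) = 104*(1018/9) = 105872/9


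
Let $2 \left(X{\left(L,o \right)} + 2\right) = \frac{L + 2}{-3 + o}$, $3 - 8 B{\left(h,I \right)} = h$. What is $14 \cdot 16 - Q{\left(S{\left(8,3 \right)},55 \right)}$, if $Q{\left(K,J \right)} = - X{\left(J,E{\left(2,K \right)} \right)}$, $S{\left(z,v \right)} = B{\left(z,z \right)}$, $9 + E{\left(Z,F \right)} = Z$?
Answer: $\frac{4383}{20} \approx 219.15$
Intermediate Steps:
$B{\left(h,I \right)} = \frac{3}{8} - \frac{h}{8}$
$E{\left(Z,F \right)} = -9 + Z$
$S{\left(z,v \right)} = \frac{3}{8} - \frac{z}{8}$
$X{\left(L,o \right)} = -2 + \frac{2 + L}{2 \left(-3 + o\right)}$ ($X{\left(L,o \right)} = -2 + \frac{\left(L + 2\right) \frac{1}{-3 + o}}{2} = -2 + \frac{\left(2 + L\right) \frac{1}{-3 + o}}{2} = -2 + \frac{\frac{1}{-3 + o} \left(2 + L\right)}{2} = -2 + \frac{2 + L}{2 \left(-3 + o\right)}$)
$Q{\left(K,J \right)} = \frac{21}{10} + \frac{J}{20}$ ($Q{\left(K,J \right)} = - \frac{14 + J - 4 \left(-9 + 2\right)}{2 \left(-3 + \left(-9 + 2\right)\right)} = - \frac{14 + J - -28}{2 \left(-3 - 7\right)} = - \frac{14 + J + 28}{2 \left(-10\right)} = - \frac{\left(-1\right) \left(42 + J\right)}{2 \cdot 10} = - (- \frac{21}{10} - \frac{J}{20}) = \frac{21}{10} + \frac{J}{20}$)
$14 \cdot 16 - Q{\left(S{\left(8,3 \right)},55 \right)} = 14 \cdot 16 - \left(\frac{21}{10} + \frac{1}{20} \cdot 55\right) = 224 - \left(\frac{21}{10} + \frac{11}{4}\right) = 224 - \frac{97}{20} = \frac{4383}{20}$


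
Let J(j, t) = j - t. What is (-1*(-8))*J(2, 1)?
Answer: 8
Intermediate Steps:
(-1*(-8))*J(2, 1) = (-1*(-8))*(2 - 1*1) = 8*(2 - 1) = 8*1 = 8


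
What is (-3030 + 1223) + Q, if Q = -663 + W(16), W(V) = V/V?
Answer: -2469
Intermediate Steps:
W(V) = 1
Q = -662 (Q = -663 + 1 = -662)
(-3030 + 1223) + Q = (-3030 + 1223) - 662 = -1807 - 662 = -2469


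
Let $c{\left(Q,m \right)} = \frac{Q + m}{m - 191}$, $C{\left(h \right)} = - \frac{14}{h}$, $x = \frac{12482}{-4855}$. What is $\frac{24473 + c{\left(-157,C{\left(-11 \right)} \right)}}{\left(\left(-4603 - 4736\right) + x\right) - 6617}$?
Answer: $- \frac{123989087360}{80849192497} \approx -1.5336$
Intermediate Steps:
$x = - \frac{12482}{4855}$ ($x = 12482 \left(- \frac{1}{4855}\right) = - \frac{12482}{4855} \approx -2.571$)
$c{\left(Q,m \right)} = \frac{Q + m}{-191 + m}$
$\frac{24473 + c{\left(-157,C{\left(-11 \right)} \right)}}{\left(\left(-4603 - 4736\right) + x\right) - 6617} = \frac{24473 + \frac{-157 - \frac{14}{-11}}{-191 - \frac{14}{-11}}}{\left(\left(-4603 - 4736\right) - \frac{12482}{4855}\right) - 6617} = \frac{24473 + \frac{-157 - - \frac{14}{11}}{-191 - - \frac{14}{11}}}{\left(-9339 - \frac{12482}{4855}\right) - 6617} = \frac{24473 + \frac{-157 + \frac{14}{11}}{-191 + \frac{14}{11}}}{- \frac{45353327}{4855} - 6617} = \frac{24473 + \frac{1}{- \frac{2087}{11}} \left(- \frac{1713}{11}\right)}{- \frac{77478862}{4855}} = \left(24473 - - \frac{1713}{2087}\right) \left(- \frac{4855}{77478862}\right) = \left(24473 + \frac{1713}{2087}\right) \left(- \frac{4855}{77478862}\right) = \frac{51076864}{2087} \left(- \frac{4855}{77478862}\right) = - \frac{123989087360}{80849192497}$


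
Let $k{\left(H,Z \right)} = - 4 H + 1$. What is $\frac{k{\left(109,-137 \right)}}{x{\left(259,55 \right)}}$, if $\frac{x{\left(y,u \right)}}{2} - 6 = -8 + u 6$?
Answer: $- \frac{435}{656} \approx -0.66311$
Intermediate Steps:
$x{\left(y,u \right)} = -4 + 12 u$ ($x{\left(y,u \right)} = 12 + 2 \left(-8 + u 6\right) = 12 + 2 \left(-8 + 6 u\right) = 12 + \left(-16 + 12 u\right) = -4 + 12 u$)
$k{\left(H,Z \right)} = 1 - 4 H$
$\frac{k{\left(109,-137 \right)}}{x{\left(259,55 \right)}} = \frac{1 - 436}{-4 + 12 \cdot 55} = \frac{1 - 436}{-4 + 660} = - \frac{435}{656}$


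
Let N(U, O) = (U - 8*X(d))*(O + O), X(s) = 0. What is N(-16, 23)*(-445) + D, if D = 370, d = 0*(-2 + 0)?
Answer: 327890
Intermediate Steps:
d = 0 (d = 0*(-2) = 0)
N(U, O) = 2*O*U (N(U, O) = (U - 8*0)*(O + O) = (U + 0)*(2*O) = U*(2*O) = 2*O*U)
N(-16, 23)*(-445) + D = (2*23*(-16))*(-445) + 370 = -736*(-445) + 370 = 327520 + 370 = 327890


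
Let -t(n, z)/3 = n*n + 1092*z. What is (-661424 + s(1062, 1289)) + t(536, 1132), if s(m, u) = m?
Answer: -5230682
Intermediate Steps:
t(n, z) = -3276*z - 3*n**2 (t(n, z) = -3*(n*n + 1092*z) = -3*(n**2 + 1092*z) = -3276*z - 3*n**2)
(-661424 + s(1062, 1289)) + t(536, 1132) = (-661424 + 1062) + (-3276*1132 - 3*536**2) = -660362 + (-3708432 - 3*287296) = -660362 + (-3708432 - 861888) = -660362 - 4570320 = -5230682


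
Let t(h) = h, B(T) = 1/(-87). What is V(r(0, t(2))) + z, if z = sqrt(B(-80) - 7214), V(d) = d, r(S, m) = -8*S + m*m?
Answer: 4 + I*sqrt(54602853)/87 ≈ 4.0 + 84.935*I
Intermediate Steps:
B(T) = -1/87
r(S, m) = m**2 - 8*S (r(S, m) = -8*S + m**2 = m**2 - 8*S)
z = I*sqrt(54602853)/87 (z = sqrt(-1/87 - 7214) = sqrt(-627619/87) = I*sqrt(54602853)/87 ≈ 84.935*I)
V(r(0, t(2))) + z = (2**2 - 8*0) + I*sqrt(54602853)/87 = (4 + 0) + I*sqrt(54602853)/87 = 4 + I*sqrt(54602853)/87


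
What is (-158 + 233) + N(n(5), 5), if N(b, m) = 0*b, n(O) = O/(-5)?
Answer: 75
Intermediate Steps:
n(O) = -O/5 (n(O) = O*(-⅕) = -O/5)
N(b, m) = 0
(-158 + 233) + N(n(5), 5) = (-158 + 233) + 0 = 75 + 0 = 75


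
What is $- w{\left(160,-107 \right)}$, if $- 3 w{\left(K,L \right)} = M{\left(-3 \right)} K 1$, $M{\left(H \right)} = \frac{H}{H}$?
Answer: $\frac{160}{3} \approx 53.333$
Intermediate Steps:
$M{\left(H \right)} = 1$
$w{\left(K,L \right)} = - \frac{K}{3}$ ($w{\left(K,L \right)} = - \frac{1 K 1}{3} = - \frac{K 1}{3} = - \frac{K}{3}$)
$- w{\left(160,-107 \right)} = - \frac{\left(-1\right) 160}{3} = \left(-1\right) \left(- \frac{160}{3}\right) = \frac{160}{3}$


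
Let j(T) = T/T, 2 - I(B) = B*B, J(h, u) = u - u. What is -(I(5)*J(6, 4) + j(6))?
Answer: -1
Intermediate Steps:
J(h, u) = 0
I(B) = 2 - B² (I(B) = 2 - B*B = 2 - B²)
j(T) = 1
-(I(5)*J(6, 4) + j(6)) = -((2 - 1*5²)*0 + 1) = -((2 - 1*25)*0 + 1) = -((2 - 25)*0 + 1) = -(-23*0 + 1) = -(0 + 1) = -1*1 = -1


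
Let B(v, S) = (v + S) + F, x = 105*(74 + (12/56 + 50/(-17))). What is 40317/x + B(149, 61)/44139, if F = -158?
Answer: 20172667094/3743649285 ≈ 5.3885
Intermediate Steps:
x = 254445/34 (x = 105*(74 + (12*(1/56) + 50*(-1/17))) = 105*(74 + (3/14 - 50/17)) = 105*(74 - 649/238) = 105*(16963/238) = 254445/34 ≈ 7483.7)
B(v, S) = -158 + S + v (B(v, S) = (v + S) - 158 = (S + v) - 158 = -158 + S + v)
40317/x + B(149, 61)/44139 = 40317/(254445/34) + (-158 + 61 + 149)/44139 = 40317*(34/254445) + 52*(1/44139) = 456926/84815 + 52/44139 = 20172667094/3743649285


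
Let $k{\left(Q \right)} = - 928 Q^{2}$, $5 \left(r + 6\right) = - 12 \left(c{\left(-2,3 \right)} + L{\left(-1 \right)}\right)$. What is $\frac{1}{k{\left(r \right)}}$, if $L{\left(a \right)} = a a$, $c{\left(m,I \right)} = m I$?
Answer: $- \frac{1}{33408} \approx -2.9933 \cdot 10^{-5}$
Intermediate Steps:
$c{\left(m,I \right)} = I m$
$L{\left(a \right)} = a^{2}$
$r = 6$ ($r = -6 + \frac{\left(-12\right) \left(3 \left(-2\right) + \left(-1\right)^{2}\right)}{5} = -6 + \frac{\left(-12\right) \left(-6 + 1\right)}{5} = -6 + \frac{\left(-12\right) \left(-5\right)}{5} = -6 + \frac{1}{5} \cdot 60 = -6 + 12 = 6$)
$\frac{1}{k{\left(r \right)}} = \frac{1}{\left(-928\right) 6^{2}} = \frac{1}{\left(-928\right) 36} = \frac{1}{-33408} = - \frac{1}{33408}$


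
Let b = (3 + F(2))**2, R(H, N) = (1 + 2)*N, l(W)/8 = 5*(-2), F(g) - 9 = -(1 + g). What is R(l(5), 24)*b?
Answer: 5832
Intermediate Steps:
F(g) = 8 - g (F(g) = 9 - (1 + g) = 9 + (-1 - g) = 8 - g)
l(W) = -80 (l(W) = 8*(5*(-2)) = 8*(-10) = -80)
R(H, N) = 3*N
b = 81 (b = (3 + (8 - 1*2))**2 = (3 + (8 - 2))**2 = (3 + 6)**2 = 9**2 = 81)
R(l(5), 24)*b = (3*24)*81 = 72*81 = 5832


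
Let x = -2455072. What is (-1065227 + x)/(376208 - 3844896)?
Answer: 3520299/3468688 ≈ 1.0149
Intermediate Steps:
(-1065227 + x)/(376208 - 3844896) = (-1065227 - 2455072)/(376208 - 3844896) = -3520299/(-3468688) = -3520299*(-1/3468688) = 3520299/3468688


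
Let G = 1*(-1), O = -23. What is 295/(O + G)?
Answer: -295/24 ≈ -12.292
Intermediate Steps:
G = -1
295/(O + G) = 295/(-23 - 1) = 295/(-24) = 295*(-1/24) = -295/24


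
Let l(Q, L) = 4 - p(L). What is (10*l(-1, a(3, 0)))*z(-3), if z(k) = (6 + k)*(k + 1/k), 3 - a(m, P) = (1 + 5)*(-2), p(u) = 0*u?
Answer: -400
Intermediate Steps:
p(u) = 0
a(m, P) = 15 (a(m, P) = 3 - (1 + 5)*(-2) = 3 - 6*(-2) = 3 - 1*(-12) = 3 + 12 = 15)
l(Q, L) = 4 (l(Q, L) = 4 - 1*0 = 4 + 0 = 4)
(10*l(-1, a(3, 0)))*z(-3) = (10*4)*(1 + (-3)² + 6*(-3) + 6/(-3)) = 40*(1 + 9 - 18 + 6*(-⅓)) = 40*(1 + 9 - 18 - 2) = 40*(-10) = -400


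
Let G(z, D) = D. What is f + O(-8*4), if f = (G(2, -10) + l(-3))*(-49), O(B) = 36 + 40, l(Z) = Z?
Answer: 713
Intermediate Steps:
O(B) = 76
f = 637 (f = (-10 - 3)*(-49) = -13*(-49) = 637)
f + O(-8*4) = 637 + 76 = 713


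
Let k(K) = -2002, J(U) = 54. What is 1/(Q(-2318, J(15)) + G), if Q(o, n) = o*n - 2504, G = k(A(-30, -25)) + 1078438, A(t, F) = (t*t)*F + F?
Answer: 1/948760 ≈ 1.0540e-6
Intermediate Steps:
A(t, F) = F + F*t² (A(t, F) = t²*F + F = F*t² + F = F + F*t²)
G = 1076436 (G = -2002 + 1078438 = 1076436)
Q(o, n) = -2504 + n*o (Q(o, n) = n*o - 2504 = -2504 + n*o)
1/(Q(-2318, J(15)) + G) = 1/((-2504 + 54*(-2318)) + 1076436) = 1/((-2504 - 125172) + 1076436) = 1/(-127676 + 1076436) = 1/948760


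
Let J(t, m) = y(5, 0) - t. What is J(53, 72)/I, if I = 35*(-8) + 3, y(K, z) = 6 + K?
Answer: 42/277 ≈ 0.15162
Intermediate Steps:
J(t, m) = 11 - t (J(t, m) = (6 + 5) - t = 11 - t)
I = -277 (I = -280 + 3 = -277)
J(53, 72)/I = (11 - 1*53)/(-277) = (11 - 53)*(-1/277) = -42*(-1/277) = 42/277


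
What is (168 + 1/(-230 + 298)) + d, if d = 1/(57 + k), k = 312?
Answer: 4215893/25092 ≈ 168.02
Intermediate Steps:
d = 1/369 (d = 1/(57 + 312) = 1/369 ≈ 0.0027100)
(168 + 1/(-230 + 298)) + d = (168 + 1/(-230 + 298)) + 1/369 = (168 + 1/68) + 1/369 = 11425/68 + 1/369 = 4215893/25092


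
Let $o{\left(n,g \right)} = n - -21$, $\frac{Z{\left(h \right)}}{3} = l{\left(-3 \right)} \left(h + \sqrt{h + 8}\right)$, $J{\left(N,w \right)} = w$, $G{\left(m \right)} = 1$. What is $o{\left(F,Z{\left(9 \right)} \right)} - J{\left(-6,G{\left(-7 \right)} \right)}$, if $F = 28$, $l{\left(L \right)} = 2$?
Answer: $48$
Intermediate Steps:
$Z{\left(h \right)} = 6 h + 6 \sqrt{8 + h}$ ($Z{\left(h \right)} = 3 \cdot 2 \left(h + \sqrt{h + 8}\right) = 3 \cdot 2 \left(h + \sqrt{8 + h}\right) = 3 \left(2 h + 2 \sqrt{8 + h}\right) = 6 h + 6 \sqrt{8 + h}$)
$o{\left(n,g \right)} = 21 + n$ ($o{\left(n,g \right)} = n + 21 = 21 + n$)
$o{\left(F,Z{\left(9 \right)} \right)} - J{\left(-6,G{\left(-7 \right)} \right)} = \left(21 + 28\right) - 1 = 49 - 1 = 48$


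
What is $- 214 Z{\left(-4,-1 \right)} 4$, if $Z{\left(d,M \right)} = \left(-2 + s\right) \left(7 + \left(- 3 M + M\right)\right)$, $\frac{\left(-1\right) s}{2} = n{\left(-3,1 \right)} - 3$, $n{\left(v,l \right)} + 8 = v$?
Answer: $-200304$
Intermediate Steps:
$n{\left(v,l \right)} = -8 + v$
$s = 28$ ($s = - 2 \left(\left(-8 - 3\right) - 3\right) = - 2 \left(-11 - 3\right) = \left(-2\right) \left(-14\right) = 28$)
$Z{\left(d,M \right)} = 182 - 52 M$ ($Z{\left(d,M \right)} = \left(-2 + 28\right) \left(7 + \left(- 3 M + M\right)\right) = 26 \left(7 - 2 M\right) = 182 - 52 M$)
$- 214 Z{\left(-4,-1 \right)} 4 = - 214 \left(182 - -52\right) 4 = - 214 \left(182 + 52\right) 4 = \left(-214\right) 234 \cdot 4 = \left(-50076\right) 4 = -200304$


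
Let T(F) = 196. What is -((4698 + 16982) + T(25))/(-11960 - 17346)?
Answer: 10938/14653 ≈ 0.74647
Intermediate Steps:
-((4698 + 16982) + T(25))/(-11960 - 17346) = -((4698 + 16982) + 196)/(-11960 - 17346) = -(21680 + 196)/(-29306) = -21876*(-1)/29306 = -1*(-10938/14653) = 10938/14653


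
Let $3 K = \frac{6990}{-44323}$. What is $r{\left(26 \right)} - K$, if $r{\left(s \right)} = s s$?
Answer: $\frac{29964678}{44323} \approx 676.05$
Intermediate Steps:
$r{\left(s \right)} = s^{2}$
$K = - \frac{2330}{44323}$ ($K = \frac{6990 \frac{1}{-44323}}{3} = \frac{6990 \left(- \frac{1}{44323}\right)}{3} = \frac{1}{3} \left(- \frac{6990}{44323}\right) = - \frac{2330}{44323} \approx -0.052569$)
$r{\left(26 \right)} - K = 26^{2} - - \frac{2330}{44323} = 676 + \frac{2330}{44323} = \frac{29964678}{44323}$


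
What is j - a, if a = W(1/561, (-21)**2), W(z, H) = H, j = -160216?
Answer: -160657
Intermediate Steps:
a = 441 (a = (-21)**2 = 441)
j - a = -160216 - 1*441 = -160216 - 441 = -160657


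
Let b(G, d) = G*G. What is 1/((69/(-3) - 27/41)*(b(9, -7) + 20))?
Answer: -41/97970 ≈ -0.00041850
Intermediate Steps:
b(G, d) = G**2
1/((69/(-3) - 27/41)*(b(9, -7) + 20)) = 1/((69/(-3) - 27/41)*(9**2 + 20)) = 1/((69*(-1/3) - 27*1/41)*(81 + 20)) = 1/((-23 - 27/41)*101) = 1/(-970/41*101) = 1/(-97970/41) = -41/97970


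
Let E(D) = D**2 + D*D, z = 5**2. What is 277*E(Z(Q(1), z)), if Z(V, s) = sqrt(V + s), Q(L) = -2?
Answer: 12742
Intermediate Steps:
z = 25
E(D) = 2*D**2 (E(D) = D**2 + D**2 = 2*D**2)
277*E(Z(Q(1), z)) = 277*(2*(sqrt(-2 + 25))**2) = 277*(2*(sqrt(23))**2) = 277*(2*23) = 277*46 = 12742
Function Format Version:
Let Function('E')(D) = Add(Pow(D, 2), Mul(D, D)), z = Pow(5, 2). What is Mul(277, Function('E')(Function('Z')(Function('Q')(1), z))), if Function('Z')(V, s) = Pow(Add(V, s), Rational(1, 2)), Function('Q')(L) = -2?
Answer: 12742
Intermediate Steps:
z = 25
Function('E')(D) = Mul(2, Pow(D, 2)) (Function('E')(D) = Add(Pow(D, 2), Pow(D, 2)) = Mul(2, Pow(D, 2)))
Mul(277, Function('E')(Function('Z')(Function('Q')(1), z))) = Mul(277, Mul(2, Pow(Pow(Add(-2, 25), Rational(1, 2)), 2))) = Mul(277, Mul(2, Pow(Pow(23, Rational(1, 2)), 2))) = Mul(277, Mul(2, 23)) = Mul(277, 46) = 12742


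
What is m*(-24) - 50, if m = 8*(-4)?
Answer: 718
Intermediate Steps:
m = -32
m*(-24) - 50 = -32*(-24) - 50 = 768 - 50 = 718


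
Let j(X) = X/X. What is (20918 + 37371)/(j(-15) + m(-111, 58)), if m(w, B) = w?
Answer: -5299/10 ≈ -529.90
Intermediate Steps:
j(X) = 1
(20918 + 37371)/(j(-15) + m(-111, 58)) = (20918 + 37371)/(1 - 111) = 58289/(-110) = 58289*(-1/110) = -5299/10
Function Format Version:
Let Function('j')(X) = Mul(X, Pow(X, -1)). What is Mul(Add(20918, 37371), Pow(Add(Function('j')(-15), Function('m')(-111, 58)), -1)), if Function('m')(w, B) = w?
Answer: Rational(-5299, 10) ≈ -529.90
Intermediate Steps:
Function('j')(X) = 1
Mul(Add(20918, 37371), Pow(Add(Function('j')(-15), Function('m')(-111, 58)), -1)) = Mul(Add(20918, 37371), Pow(Add(1, -111), -1)) = Mul(58289, Pow(-110, -1)) = Mul(58289, Rational(-1, 110)) = Rational(-5299, 10)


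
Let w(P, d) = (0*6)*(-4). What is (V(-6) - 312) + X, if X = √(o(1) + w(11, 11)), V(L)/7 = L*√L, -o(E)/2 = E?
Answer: -312 + I*√2 - 42*I*√6 ≈ -312.0 - 101.46*I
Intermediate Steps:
w(P, d) = 0 (w(P, d) = 0*(-4) = 0)
o(E) = -2*E
V(L) = 7*L^(3/2) (V(L) = 7*(L*√L) = 7*L^(3/2))
X = I*√2 (X = √(-2*1 + 0) = √(-2 + 0) = √(-2) = I*√2 ≈ 1.4142*I)
(V(-6) - 312) + X = (7*(-6)^(3/2) - 312) + I*√2 = (7*(-6*I*√6) - 312) + I*√2 = (-42*I*√6 - 312) + I*√2 = (-312 - 42*I*√6) + I*√2 = -312 + I*√2 - 42*I*√6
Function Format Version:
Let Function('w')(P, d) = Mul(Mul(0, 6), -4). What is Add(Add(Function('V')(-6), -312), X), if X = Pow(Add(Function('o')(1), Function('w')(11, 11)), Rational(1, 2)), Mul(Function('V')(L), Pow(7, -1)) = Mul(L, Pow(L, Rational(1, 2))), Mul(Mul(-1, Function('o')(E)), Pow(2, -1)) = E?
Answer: Add(-312, Mul(I, Pow(2, Rational(1, 2))), Mul(-42, I, Pow(6, Rational(1, 2)))) ≈ Add(-312.00, Mul(-101.46, I))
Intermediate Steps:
Function('w')(P, d) = 0 (Function('w')(P, d) = Mul(0, -4) = 0)
Function('o')(E) = Mul(-2, E)
Function('V')(L) = Mul(7, Pow(L, Rational(3, 2))) (Function('V')(L) = Mul(7, Mul(L, Pow(L, Rational(1, 2)))) = Mul(7, Pow(L, Rational(3, 2))))
X = Mul(I, Pow(2, Rational(1, 2))) (X = Pow(Add(Mul(-2, 1), 0), Rational(1, 2)) = Pow(Add(-2, 0), Rational(1, 2)) = Pow(-2, Rational(1, 2)) = Mul(I, Pow(2, Rational(1, 2))) ≈ Mul(1.4142, I))
Add(Add(Function('V')(-6), -312), X) = Add(Add(Mul(7, Pow(-6, Rational(3, 2))), -312), Mul(I, Pow(2, Rational(1, 2)))) = Add(Add(Mul(7, Mul(-6, I, Pow(6, Rational(1, 2)))), -312), Mul(I, Pow(2, Rational(1, 2)))) = Add(Add(Mul(-42, I, Pow(6, Rational(1, 2))), -312), Mul(I, Pow(2, Rational(1, 2)))) = Add(Add(-312, Mul(-42, I, Pow(6, Rational(1, 2)))), Mul(I, Pow(2, Rational(1, 2)))) = Add(-312, Mul(I, Pow(2, Rational(1, 2))), Mul(-42, I, Pow(6, Rational(1, 2))))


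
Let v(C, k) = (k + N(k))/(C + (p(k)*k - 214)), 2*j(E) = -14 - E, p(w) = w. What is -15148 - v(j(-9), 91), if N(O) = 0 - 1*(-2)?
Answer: -244322278/16129 ≈ -15148.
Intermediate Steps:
N(O) = 2 (N(O) = 0 + 2 = 2)
j(E) = -7 - E/2 (j(E) = (-14 - E)/2 = -7 - E/2)
v(C, k) = (2 + k)/(-214 + C + k²) (v(C, k) = (k + 2)/(C + (k*k - 214)) = (2 + k)/(C + (k² - 214)) = (2 + k)/(C + (-214 + k²)) = (2 + k)/(-214 + C + k²))
-15148 - v(j(-9), 91) = -15148 - (2 + 91)/(-214 + (-7 - ½*(-9)) + 91²) = -15148 - 93/(-214 + (-7 + 9/2) + 8281) = -15148 - 93/(-214 - 5/2 + 8281) = -15148 - 93/16129/2 = -15148 - 2*93/16129 = -15148 - 1*186/16129 = -15148 - 186/16129 = -244322278/16129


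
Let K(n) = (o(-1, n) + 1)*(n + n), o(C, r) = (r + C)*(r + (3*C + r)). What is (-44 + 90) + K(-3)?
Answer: -176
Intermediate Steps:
o(C, r) = (C + r)*(2*r + 3*C) (o(C, r) = (C + r)*(r + (r + 3*C)) = (C + r)*(2*r + 3*C))
K(n) = 2*n*(4 - 5*n + 2*n²) (K(n) = ((2*n² + 3*(-1)² + 5*(-1)*n) + 1)*(n + n) = ((2*n² + 3*1 - 5*n) + 1)*(2*n) = ((2*n² + 3 - 5*n) + 1)*(2*n) = ((3 - 5*n + 2*n²) + 1)*(2*n) = (4 - 5*n + 2*n²)*(2*n) = 2*n*(4 - 5*n + 2*n²))
(-44 + 90) + K(-3) = (-44 + 90) + 2*(-3)*(4 - 5*(-3) + 2*(-3)²) = 46 + 2*(-3)*(4 + 15 + 2*9) = 46 + 2*(-3)*(4 + 15 + 18) = 46 + 2*(-3)*37 = 46 - 222 = -176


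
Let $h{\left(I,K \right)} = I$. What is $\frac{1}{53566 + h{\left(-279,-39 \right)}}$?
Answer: $\frac{1}{53287} \approx 1.8766 \cdot 10^{-5}$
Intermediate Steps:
$\frac{1}{53566 + h{\left(-279,-39 \right)}} = \frac{1}{53566 - 279} = \frac{1}{53287}$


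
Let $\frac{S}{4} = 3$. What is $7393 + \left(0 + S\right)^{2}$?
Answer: $7537$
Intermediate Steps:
$S = 12$ ($S = 4 \cdot 3 = 12$)
$7393 + \left(0 + S\right)^{2} = 7393 + \left(0 + 12\right)^{2} = 7393 + 12^{2} = 7393 + 144 = 7537$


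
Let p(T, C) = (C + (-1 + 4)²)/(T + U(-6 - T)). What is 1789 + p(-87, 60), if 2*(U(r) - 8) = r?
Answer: 137615/77 ≈ 1787.2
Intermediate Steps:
U(r) = 8 + r/2
p(T, C) = (9 + C)/(5 + T/2) (p(T, C) = (C + (-1 + 4)²)/(T + (8 + (-6 - T)/2)) = (C + 3²)/(T + (8 + (-3 - T/2))) = (C + 9)/(T + (5 - T/2)) = (9 + C)/(5 + T/2))
1789 + p(-87, 60) = 1789 + 2*(9 + 60)/(10 - 87) = 1789 + 2*69/(-77) = 1789 + 2*(-1/77)*69 = 1789 - 138/77 = 137615/77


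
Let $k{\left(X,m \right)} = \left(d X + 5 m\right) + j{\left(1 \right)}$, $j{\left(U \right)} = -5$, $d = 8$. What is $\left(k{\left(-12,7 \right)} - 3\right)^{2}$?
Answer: $4761$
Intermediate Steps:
$k{\left(X,m \right)} = -5 + 5 m + 8 X$ ($k{\left(X,m \right)} = \left(8 X + 5 m\right) - 5 = \left(5 m + 8 X\right) - 5 = -5 + 5 m + 8 X$)
$\left(k{\left(-12,7 \right)} - 3\right)^{2} = \left(\left(-5 + 5 \cdot 7 + 8 \left(-12\right)\right) - 3\right)^{2} = \left(\left(-5 + 35 - 96\right) - 3\right)^{2} = \left(-66 - 3\right)^{2} = \left(-69\right)^{2} = 4761$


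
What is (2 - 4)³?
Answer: -8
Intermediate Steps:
(2 - 4)³ = (-2)³ = -8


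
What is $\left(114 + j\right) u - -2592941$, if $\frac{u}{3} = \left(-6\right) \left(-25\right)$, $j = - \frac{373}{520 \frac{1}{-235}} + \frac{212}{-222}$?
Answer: $\frac{5232638459}{1924} \approx 2.7197 \cdot 10^{6}$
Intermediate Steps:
$j = \frac{1934917}{11544}$ ($j = - \frac{373}{520 \left(- \frac{1}{235}\right)} + 212 \left(- \frac{1}{222}\right) = - \frac{373}{- \frac{104}{47}} - \frac{106}{111} = \left(-373\right) \left(- \frac{47}{104}\right) - \frac{106}{111} = \frac{17531}{104} - \frac{106}{111} = \frac{1934917}{11544} \approx 167.61$)
$u = 450$ ($u = 3 \left(\left(-6\right) \left(-25\right)\right) = 3 \cdot 150 = 450$)
$\left(114 + j\right) u - -2592941 = \left(114 + \frac{1934917}{11544}\right) 450 - -2592941 = \frac{3250933}{11544} \cdot 450 + 2592941 = \frac{243819975}{1924} + 2592941 = \frac{5232638459}{1924}$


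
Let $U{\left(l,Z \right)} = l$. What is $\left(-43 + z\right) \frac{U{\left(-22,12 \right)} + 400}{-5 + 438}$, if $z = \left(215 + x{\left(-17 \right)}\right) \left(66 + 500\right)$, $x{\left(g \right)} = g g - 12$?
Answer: $\frac{105246162}{433} \approx 2.4306 \cdot 10^{5}$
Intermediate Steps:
$x{\left(g \right)} = -12 + g^{2}$ ($x{\left(g \right)} = g^{2} - 12 = -12 + g^{2}$)
$z = 278472$ ($z = \left(215 - \left(12 - \left(-17\right)^{2}\right)\right) \left(66 + 500\right) = \left(215 + \left(-12 + 289\right)\right) 566 = \left(215 + 277\right) 566 = 492 \cdot 566 = 278472$)
$\left(-43 + z\right) \frac{U{\left(-22,12 \right)} + 400}{-5 + 438} = \left(-43 + 278472\right) \frac{-22 + 400}{-5 + 438} = 278429 \cdot \frac{378}{433} = \frac{105246162}{433}$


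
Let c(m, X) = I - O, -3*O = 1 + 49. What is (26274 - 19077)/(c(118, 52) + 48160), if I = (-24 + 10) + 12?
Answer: 21591/144524 ≈ 0.14939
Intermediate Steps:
I = -2 (I = -14 + 12 = -2)
O = -50/3 (O = -(1 + 49)/3 = -⅓*50 = -50/3 ≈ -16.667)
c(m, X) = 44/3 (c(m, X) = -2 - 1*(-50/3) = -2 + 50/3 = 44/3)
(26274 - 19077)/(c(118, 52) + 48160) = (26274 - 19077)/(44/3 + 48160) = 7197/(144524/3) = 7197*(3/144524) = 21591/144524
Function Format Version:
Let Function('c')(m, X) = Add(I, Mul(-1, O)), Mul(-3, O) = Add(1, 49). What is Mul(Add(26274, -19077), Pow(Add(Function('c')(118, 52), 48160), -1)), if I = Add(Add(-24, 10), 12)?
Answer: Rational(21591, 144524) ≈ 0.14939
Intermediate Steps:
I = -2 (I = Add(-14, 12) = -2)
O = Rational(-50, 3) (O = Mul(Rational(-1, 3), Add(1, 49)) = Mul(Rational(-1, 3), 50) = Rational(-50, 3) ≈ -16.667)
Function('c')(m, X) = Rational(44, 3) (Function('c')(m, X) = Add(-2, Mul(-1, Rational(-50, 3))) = Add(-2, Rational(50, 3)) = Rational(44, 3))
Mul(Add(26274, -19077), Pow(Add(Function('c')(118, 52), 48160), -1)) = Mul(Add(26274, -19077), Pow(Add(Rational(44, 3), 48160), -1)) = Mul(7197, Pow(Rational(144524, 3), -1)) = Mul(7197, Rational(3, 144524)) = Rational(21591, 144524)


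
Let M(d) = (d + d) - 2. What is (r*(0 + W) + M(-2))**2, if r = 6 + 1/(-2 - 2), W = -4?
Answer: 841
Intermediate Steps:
M(d) = -2 + 2*d (M(d) = 2*d - 2 = -2 + 2*d)
r = 23/4 (r = 6 + 1/(-4) = 6 - 1/4 = 23/4 ≈ 5.7500)
(r*(0 + W) + M(-2))**2 = (23*(0 - 4)/4 + (-2 + 2*(-2)))**2 = ((23/4)*(-4) + (-2 - 4))**2 = (-23 - 6)**2 = (-29)**2 = 841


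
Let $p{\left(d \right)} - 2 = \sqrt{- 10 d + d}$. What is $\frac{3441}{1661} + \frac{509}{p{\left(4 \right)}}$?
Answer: $\frac{914269}{33220} - \frac{1527 i}{20} \approx 27.522 - 76.35 i$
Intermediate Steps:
$p{\left(d \right)} = 2 + 3 \sqrt{- d}$ ($p{\left(d \right)} = 2 + \sqrt{- 10 d + d} = 2 + \sqrt{- 9 d} = 2 + 3 \sqrt{- d}$)
$\frac{3441}{1661} + \frac{509}{p{\left(4 \right)}} = \frac{3441}{1661} + \frac{509}{2 + 3 \sqrt{\left(-1\right) 4}} = 3441 \cdot \frac{1}{1661} + \frac{509}{2 + 3 \sqrt{-4}} = \frac{3441}{1661} + \frac{509}{2 + 3 \cdot 2 i} = \frac{3441}{1661} + \frac{509}{2 + 6 i} = \frac{3441}{1661} + 509 \frac{2 - 6 i}{40} = \frac{3441}{1661} + \frac{509 \left(2 - 6 i\right)}{40}$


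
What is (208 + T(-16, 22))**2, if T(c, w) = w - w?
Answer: 43264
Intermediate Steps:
T(c, w) = 0
(208 + T(-16, 22))**2 = (208 + 0)**2 = 208**2 = 43264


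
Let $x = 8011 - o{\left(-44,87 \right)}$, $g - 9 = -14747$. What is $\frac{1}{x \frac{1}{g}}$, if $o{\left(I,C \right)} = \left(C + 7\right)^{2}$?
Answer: $\frac{14738}{825} \approx 17.864$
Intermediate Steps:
$g = -14738$ ($g = 9 - 14747 = -14738$)
$o{\left(I,C \right)} = \left(7 + C\right)^{2}$
$x = -825$ ($x = 8011 - \left(7 + 87\right)^{2} = 8011 - 94^{2} = 8011 - 8836 = -825$)
$\frac{1}{x \frac{1}{g}} = \frac{1}{\left(-825\right) \frac{1}{-14738}} = \frac{1}{\left(-825\right) \left(- \frac{1}{14738}\right)} = \frac{1}{\frac{825}{14738}} = \frac{14738}{825}$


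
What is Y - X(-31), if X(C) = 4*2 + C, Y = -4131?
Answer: -4108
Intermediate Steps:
X(C) = 8 + C
Y - X(-31) = -4131 - (8 - 31) = -4131 - 1*(-23) = -4131 + 23 = -4108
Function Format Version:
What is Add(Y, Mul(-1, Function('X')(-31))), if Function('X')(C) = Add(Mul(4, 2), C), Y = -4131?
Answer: -4108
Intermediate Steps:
Function('X')(C) = Add(8, C)
Add(Y, Mul(-1, Function('X')(-31))) = Add(-4131, Mul(-1, Add(8, -31))) = Add(-4131, Mul(-1, -23)) = Add(-4131, 23) = -4108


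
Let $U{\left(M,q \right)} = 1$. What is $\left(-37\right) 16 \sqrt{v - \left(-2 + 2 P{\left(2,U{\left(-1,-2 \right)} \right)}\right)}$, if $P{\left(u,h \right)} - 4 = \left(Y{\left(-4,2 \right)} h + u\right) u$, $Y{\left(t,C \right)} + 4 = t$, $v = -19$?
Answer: $- 592 i \approx - 592.0 i$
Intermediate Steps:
$Y{\left(t,C \right)} = -4 + t$
$P{\left(u,h \right)} = 4 + u \left(u - 8 h\right)$ ($P{\left(u,h \right)} = 4 + \left(\left(-4 - 4\right) h + u\right) u = 4 + \left(- 8 h + u\right) u = 4 + \left(u - 8 h\right) u = 4 + u \left(u - 8 h\right)$)
$\left(-37\right) 16 \sqrt{v - \left(-2 + 2 P{\left(2,U{\left(-1,-2 \right)} \right)}\right)} = \left(-37\right) 16 \sqrt{-19 - \left(-2 + 2 \left(4 + 2^{2} - 8 \cdot 2\right)\right)} = - 592 \sqrt{-19 - \left(-2 + 2 \left(4 + 4 - 16\right)\right)} = - 592 \sqrt{-19 + \left(2 - -16\right)} = - 592 \sqrt{-19 + \left(2 + 16\right)} = - 592 \sqrt{-19 + 18} = - 592 \sqrt{-1} = - 592 i$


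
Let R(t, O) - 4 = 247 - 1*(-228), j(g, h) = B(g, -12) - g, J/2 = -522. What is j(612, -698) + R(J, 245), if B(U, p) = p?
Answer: -145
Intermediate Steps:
J = -1044 (J = 2*(-522) = -1044)
j(g, h) = -12 - g
R(t, O) = 479 (R(t, O) = 4 + (247 - 1*(-228)) = 4 + (247 + 228) = 4 + 475 = 479)
j(612, -698) + R(J, 245) = (-12 - 1*612) + 479 = (-12 - 612) + 479 = -624 + 479 = -145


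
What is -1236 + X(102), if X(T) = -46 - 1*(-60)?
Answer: -1222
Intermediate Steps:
X(T) = 14 (X(T) = -46 + 60 = 14)
-1236 + X(102) = -1236 + 14 = -1222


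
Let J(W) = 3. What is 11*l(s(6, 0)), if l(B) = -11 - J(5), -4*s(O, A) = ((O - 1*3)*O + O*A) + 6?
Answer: -154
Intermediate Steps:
s(O, A) = -3/2 - A*O/4 - O*(-3 + O)/4 (s(O, A) = -(((O - 1*3)*O + O*A) + 6)/4 = -(((O - 3)*O + A*O) + 6)/4 = -(((-3 + O)*O + A*O) + 6)/4 = -((O*(-3 + O) + A*O) + 6)/4 = -((A*O + O*(-3 + O)) + 6)/4 = -(6 + A*O + O*(-3 + O))/4 = -3/2 - A*O/4 - O*(-3 + O)/4)
l(B) = -14 (l(B) = -11 - 1*3 = -11 - 3 = -14)
11*l(s(6, 0)) = 11*(-14) = -154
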